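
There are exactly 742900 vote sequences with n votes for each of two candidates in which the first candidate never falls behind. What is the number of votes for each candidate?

Such ballot sequences with n votes each are counted by C_n. The Catalan number equal to 742900 is C_13.

13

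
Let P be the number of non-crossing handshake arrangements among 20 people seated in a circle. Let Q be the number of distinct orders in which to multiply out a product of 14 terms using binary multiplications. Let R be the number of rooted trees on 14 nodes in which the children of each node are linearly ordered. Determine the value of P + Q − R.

16796

With 20 = 2·10 people, non-crossing handshake pairings are non-crossing perfect matchings on a circle, counted by C_10. So P = C_10 = 16796.
Parenthesizations of m factors correspond to full binary trees with m leaves, counted by C_{m−1}; m = 14 gives C_13. So Q = C_13 = 742900.
Rooted ordered (plane) trees on m nodes have m−1 edges and are counted by C_{m−1}; m = 14 gives C_13. So R = C_13 = 742900.
P + Q − R = 16796 + 742900 − 742900 = 16796.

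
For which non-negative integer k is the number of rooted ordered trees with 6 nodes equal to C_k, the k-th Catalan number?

5

A rooted plane tree on 6 nodes has 5 edges, and such trees are counted by C_5.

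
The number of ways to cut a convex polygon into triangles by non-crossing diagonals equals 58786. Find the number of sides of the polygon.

Triangulations of a convex m-gon are counted by C_{m−2}. The Catalan number equal to 58786 is C_11.
So m − 2 = 11, giving m = 13 sides.

13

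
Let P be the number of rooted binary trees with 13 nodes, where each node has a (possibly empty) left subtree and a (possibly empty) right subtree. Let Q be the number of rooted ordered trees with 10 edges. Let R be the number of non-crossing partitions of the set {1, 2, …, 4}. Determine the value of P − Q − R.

There are C_n binary search tree shapes on n keys; with n = 13 that is C_13. So P = C_13 = 742900.
A rooted plane tree with 10 edges has 11 nodes, and the count is C_10. So Q = C_10 = 16796.
Non-crossing partitions of an n-element set are counted by C_n; here n = 4. So R = C_4 = 14.
P − Q − R = 742900 − 16796 − 14 = 726090.

726090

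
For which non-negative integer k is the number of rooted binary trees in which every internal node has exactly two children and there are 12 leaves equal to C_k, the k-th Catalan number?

Full binary trees with 12 leaves have 12−1 = 11 internal nodes, so there are C_11 of them.

11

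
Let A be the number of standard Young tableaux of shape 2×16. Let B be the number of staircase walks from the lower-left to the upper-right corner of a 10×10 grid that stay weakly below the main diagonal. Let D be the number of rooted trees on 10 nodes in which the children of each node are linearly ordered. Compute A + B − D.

Standard Young tableaux of shape 2×n are counted by C_n; here n = 16. So A = C_16 = 35357670.
Sub-diagonal monotone paths from (0,0) to (10,10) biject with Dyck paths of semilength 10, giving C_10. So B = C_10 = 16796.
A rooted plane tree on 10 nodes has 9 edges, and such trees are counted by C_9. So D = C_9 = 4862.
A + B − D = 35357670 + 16796 − 4862 = 35369604.

35369604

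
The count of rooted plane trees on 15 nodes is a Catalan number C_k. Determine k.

A rooted plane tree on 15 nodes has 14 edges, and such trees are counted by C_14.

14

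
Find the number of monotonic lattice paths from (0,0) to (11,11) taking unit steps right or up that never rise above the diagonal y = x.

58786

Monotone paths in an n×n grid that stay weakly below the diagonal are counted by C_n; here n = 11.
C_11 = C(22,11)/12 = 705432/12 = 58786.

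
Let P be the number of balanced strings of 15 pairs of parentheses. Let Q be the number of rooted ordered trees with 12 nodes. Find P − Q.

9636059

With 15 pairs the number of balanced bracket strings is the Catalan number C_15. So P = C_15 = 9694845.
Rooted ordered (plane) trees on m nodes have m−1 edges and are counted by C_{m−1}; m = 12 gives C_11. So Q = C_11 = 58786.
P − Q = 9694845 − 58786 = 9636059.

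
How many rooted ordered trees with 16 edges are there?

A rooted plane tree with 16 edges has 17 nodes, and the count is C_16.
C_16 = 35357670.

35357670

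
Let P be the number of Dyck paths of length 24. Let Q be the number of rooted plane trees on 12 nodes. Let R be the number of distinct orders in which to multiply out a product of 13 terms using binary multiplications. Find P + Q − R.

Dyck paths of semilength n (length 2n) are counted by C_n; here n = 12. So P = C_12 = 208012.
A rooted plane tree on 12 nodes has 11 edges, and such trees are counted by C_11. So Q = C_11 = 58786.
Ways to associate a product of 13 factors correspond to binary trees on 13 leaves, so the count is C_12. So R = C_12 = 208012.
P + Q − R = 208012 + 58786 − 208012 = 58786.

58786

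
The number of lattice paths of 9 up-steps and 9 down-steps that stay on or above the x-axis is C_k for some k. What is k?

A Dyck path with 9 up-steps and 9 down-steps has semilength 9, so there are C_9 of them.

9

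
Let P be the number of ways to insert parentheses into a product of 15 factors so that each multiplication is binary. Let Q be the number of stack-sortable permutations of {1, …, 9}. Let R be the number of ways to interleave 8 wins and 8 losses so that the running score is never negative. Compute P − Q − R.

2668148

Ways to associate a product of 15 factors correspond to binary trees on 15 leaves, so the count is C_14. So P = C_14 = 2674440.
Stack-sortable permutations are exactly the 231-avoiding ones, counted by C_n; here n = 9. So Q = C_9 = 4862.
Ballot sequences with n votes each where one side never trails are Dyck words, counted by C_n; here n = 8. So R = C_8 = 1430.
P − Q − R = 2674440 − 4862 − 1430 = 2668148.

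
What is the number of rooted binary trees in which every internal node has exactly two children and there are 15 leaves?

A full binary tree with L leaves has L−1 internal nodes and is counted by C_{L−1}; L = 15 gives C_14.
C_14 = 2674440.

2674440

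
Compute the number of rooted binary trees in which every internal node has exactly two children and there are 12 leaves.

58786

A full binary tree with L leaves has L−1 internal nodes and is counted by C_{L−1}; L = 12 gives C_11.
C_11 = C(22,11)/12 = 705432/12 = 58786.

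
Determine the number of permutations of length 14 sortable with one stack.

2674440

Stack-sortable permutations are exactly the 231-avoiding ones, counted by C_n; here n = 14.
C_14 = 2674440.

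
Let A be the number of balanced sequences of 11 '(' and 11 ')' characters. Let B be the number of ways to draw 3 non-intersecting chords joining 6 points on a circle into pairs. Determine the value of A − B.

58781

Balanced strings of n pairs of brackets are counted by C_n; here n = 11. So A = C_11 = 58786.
Pairing 6 circle points by 3 non-crossing chords gives C_3 matchings. So B = C_3 = 5.
A − B = 58786 − 5 = 58781.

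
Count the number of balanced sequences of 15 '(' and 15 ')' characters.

Balanced strings of n pairs of brackets are counted by C_n; here n = 15.
C_15 = C_14 · 2(2·14+1)/(14+2) = 2674440 · 58/16 = 9694845.

9694845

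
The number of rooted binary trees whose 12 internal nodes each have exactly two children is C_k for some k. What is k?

Full binary trees with n internal nodes are counted by C_n; here n = 12.

12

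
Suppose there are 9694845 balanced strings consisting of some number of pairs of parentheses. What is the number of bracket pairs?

15

Balanced strings of n bracket-pairs are counted by C_n. Since C_15 = 9694845, the index is 15.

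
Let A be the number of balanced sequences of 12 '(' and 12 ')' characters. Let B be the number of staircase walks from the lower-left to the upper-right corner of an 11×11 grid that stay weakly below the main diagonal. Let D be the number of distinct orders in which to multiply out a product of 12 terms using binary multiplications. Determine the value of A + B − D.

With 12 pairs the number of balanced bracket strings is the Catalan number C_12. So A = C_12 = 208012.
Monotone paths in an n×n grid that stay weakly below the diagonal are counted by C_n; here n = 11. So B = C_11 = 58786.
Bracketing 12 factors into binary products is counted by C_{12−1} = C_11. So D = C_11 = 58786.
A + B − D = 208012 + 58786 − 58786 = 208012.

208012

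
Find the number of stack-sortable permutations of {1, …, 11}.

58786

By Knuth's characterisation, the stack-sortable permutations of length 11 are the 231-avoiders, numbering C_11.
C_11 = C(22,11)/12 = 705432/12 = 58786.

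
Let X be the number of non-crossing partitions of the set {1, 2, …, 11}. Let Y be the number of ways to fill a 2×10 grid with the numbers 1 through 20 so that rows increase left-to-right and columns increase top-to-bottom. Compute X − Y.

41990

Non-crossing partitions of an n-element set are counted by C_n; here n = 11. So X = C_11 = 58786.
Standard Young tableaux of shape 2×n are counted by C_n; here n = 10. So Y = C_10 = 16796.
X − Y = 58786 − 16796 = 41990.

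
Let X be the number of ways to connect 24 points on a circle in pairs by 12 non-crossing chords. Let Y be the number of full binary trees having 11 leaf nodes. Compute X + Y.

Non-crossing perfect matchings of 2n points on a circle are counted by C_n; with 24 points, n = 12. So X = C_12 = 208012.
Full binary trees with 11 leaves have 11−1 = 10 internal nodes, so there are C_10 of them. So Y = C_10 = 16796.
X + Y = 208012 + 16796 = 224808.

224808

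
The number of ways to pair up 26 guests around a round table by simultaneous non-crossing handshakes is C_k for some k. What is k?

13

With 26 = 2·13 people, non-crossing handshake pairings are non-crossing perfect matchings on a circle, counted by C_13.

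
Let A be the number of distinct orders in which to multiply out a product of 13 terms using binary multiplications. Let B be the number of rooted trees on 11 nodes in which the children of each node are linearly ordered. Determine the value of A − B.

191216

Ways to associate a product of 13 factors correspond to binary trees on 13 leaves, so the count is C_12. So A = C_12 = 208012.
Rooted ordered (plane) trees on m nodes have m−1 edges and are counted by C_{m−1}; m = 11 gives C_10. So B = C_10 = 16796.
A − B = 208012 − 16796 = 191216.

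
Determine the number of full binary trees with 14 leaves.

742900

Full binary trees with 14 leaves have 14−1 = 13 internal nodes, so there are C_13 of them.
C_13 = 742900.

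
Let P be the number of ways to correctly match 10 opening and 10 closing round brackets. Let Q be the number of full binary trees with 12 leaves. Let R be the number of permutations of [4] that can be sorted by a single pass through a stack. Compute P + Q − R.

75568

With 10 pairs the number of balanced bracket strings is the Catalan number C_10. So P = C_10 = 16796.
Full binary trees with 12 leaves have 12−1 = 11 internal nodes, so there are C_11 of them. So Q = C_11 = 58786.
By Knuth's characterisation, the stack-sortable permutations of length 4 are the 231-avoiders, numbering C_4. So R = C_4 = 14.
P + Q − R = 16796 + 58786 − 14 = 75568.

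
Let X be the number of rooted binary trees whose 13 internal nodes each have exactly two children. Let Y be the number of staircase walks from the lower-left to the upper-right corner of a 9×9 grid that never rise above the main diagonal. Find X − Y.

738038

Full binary trees with n internal nodes are counted by C_n; here n = 13. So X = C_13 = 742900.
Monotone paths in an n×n grid that stay weakly below the diagonal are counted by C_n; here n = 9. So Y = C_9 = 4862.
X − Y = 742900 − 4862 = 738038.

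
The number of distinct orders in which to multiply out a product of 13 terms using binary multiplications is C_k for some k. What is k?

12

Bracketing 13 factors into binary products is counted by C_{13−1} = C_12.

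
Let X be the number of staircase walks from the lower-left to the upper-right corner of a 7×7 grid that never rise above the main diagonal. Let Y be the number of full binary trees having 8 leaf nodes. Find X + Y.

858

Sub-diagonal monotone paths from (0,0) to (7,7) biject with Dyck paths of semilength 7, giving C_7. So X = C_7 = 429.
Full binary trees with 8 leaves have 8−1 = 7 internal nodes, so there are C_7 of them. So Y = C_7 = 429.
X + Y = 429 + 429 = 858.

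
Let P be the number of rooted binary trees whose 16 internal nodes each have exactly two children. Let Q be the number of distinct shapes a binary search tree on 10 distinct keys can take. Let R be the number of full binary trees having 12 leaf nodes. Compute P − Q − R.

Full binary trees with n internal nodes are counted by C_n; here n = 16. So P = C_16 = 35357670.
Binary trees (left/right distinguished) on n nodes are counted by C_n; here n = 10. So Q = C_10 = 16796.
A full binary tree with L leaves has L−1 internal nodes and is counted by C_{L−1}; L = 12 gives C_11. So R = C_11 = 58786.
P − Q − R = 35357670 − 16796 − 58786 = 35282088.

35282088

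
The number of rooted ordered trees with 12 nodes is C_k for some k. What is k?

11

Rooted ordered (plane) trees on m nodes have m−1 edges and are counted by C_{m−1}; m = 12 gives C_11.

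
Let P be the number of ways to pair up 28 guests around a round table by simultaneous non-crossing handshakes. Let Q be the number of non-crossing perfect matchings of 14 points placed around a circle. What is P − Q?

Non-crossing handshake pairings of 2n people are counted by C_n; 28 people gives n = 14. So P = C_14 = 2674440.
Non-crossing perfect matchings of 2n points on a circle are counted by C_n; with 14 points, n = 7. So Q = C_7 = 429.
P − Q = 2674440 − 429 = 2674011.

2674011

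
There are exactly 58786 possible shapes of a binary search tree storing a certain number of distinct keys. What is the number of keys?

11

Binary search tree shapes on n keys are counted by C_n; 58786 = C_11.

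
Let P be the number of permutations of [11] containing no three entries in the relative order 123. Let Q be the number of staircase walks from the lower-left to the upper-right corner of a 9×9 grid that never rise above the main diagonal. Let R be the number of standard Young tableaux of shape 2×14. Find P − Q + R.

2728364

Permutations of [n] avoiding any single length-3 pattern are counted by C_n; here n = 11. So P = C_11 = 58786.
Monotone paths in an n×n grid that stay weakly below the diagonal are counted by C_n; here n = 9. So Q = C_9 = 4862.
Standard Young tableaux of shape 2×n are counted by C_n; here n = 14. So R = C_14 = 2674440.
P − Q + R = 58786 − 4862 + 2674440 = 2728364.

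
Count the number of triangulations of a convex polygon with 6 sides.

14

Triangulations of a convex m-gon are counted by C_{m−2}; with m = 6 this is C_4.
C_4 = C_3 · 2(2·3+1)/(3+2) = 5 · 14/5 = 14.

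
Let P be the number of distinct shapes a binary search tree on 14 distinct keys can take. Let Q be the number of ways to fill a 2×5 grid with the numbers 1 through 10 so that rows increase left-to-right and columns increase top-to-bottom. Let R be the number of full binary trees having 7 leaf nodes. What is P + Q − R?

Binary trees (left/right distinguished) on n nodes are counted by C_n; here n = 14. So P = C_14 = 2674440.
By the hook-length formula (or a Dyck-path bijection), SYT of shape 2×5 number C_5. So Q = C_5 = 42.
A full binary tree with L leaves has L−1 internal nodes and is counted by C_{L−1}; L = 7 gives C_6. So R = C_6 = 132.
P + Q − R = 2674440 + 42 − 132 = 2674350.

2674350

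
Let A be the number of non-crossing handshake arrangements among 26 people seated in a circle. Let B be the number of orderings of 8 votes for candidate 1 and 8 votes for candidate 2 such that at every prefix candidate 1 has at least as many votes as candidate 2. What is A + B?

With 26 = 2·13 people, non-crossing handshake pairings are non-crossing perfect matchings on a circle, counted by C_13. So A = C_13 = 742900.
Ballot sequences with n votes each where one side never trails are Dyck words, counted by C_n; here n = 8. So B = C_8 = 1430.
A + B = 742900 + 1430 = 744330.

744330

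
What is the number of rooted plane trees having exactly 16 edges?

A rooted plane tree with 16 edges has 17 nodes, and the count is C_16.
C_16 = 35357670.

35357670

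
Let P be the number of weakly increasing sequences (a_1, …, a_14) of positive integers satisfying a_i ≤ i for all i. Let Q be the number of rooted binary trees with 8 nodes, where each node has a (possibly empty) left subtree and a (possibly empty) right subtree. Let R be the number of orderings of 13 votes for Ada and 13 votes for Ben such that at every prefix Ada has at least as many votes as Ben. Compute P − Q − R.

Weakly increasing sequences with a_i ≤ i biject with Dyck paths of semilength 14, so there are C_14. So P = C_14 = 2674440.
There are C_n binary search tree shapes on n keys; with n = 8 that is C_8. So Q = C_8 = 1430.
Reading a vote for the leader as '(' and for the other as ')' turns such a sequence into a balanced string of 13 pairs, so the count is C_13. So R = C_13 = 742900.
P − Q − R = 2674440 − 1430 − 742900 = 1930110.

1930110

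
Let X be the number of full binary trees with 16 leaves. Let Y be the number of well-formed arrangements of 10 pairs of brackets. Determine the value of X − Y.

9678049

Full binary trees with 16 leaves have 16−1 = 15 internal nodes, so there are C_15 of them. So X = C_15 = 9694845.
A balanced arrangement of 10 bracket pairs is a Dyck word of semilength 10, so the count is C_10. So Y = C_10 = 16796.
X − Y = 9694845 − 16796 = 9678049.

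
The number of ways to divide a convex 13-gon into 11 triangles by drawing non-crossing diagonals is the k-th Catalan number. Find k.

11

Triangulations of a convex m-gon are counted by C_{m−2}; with m = 13 this is C_11.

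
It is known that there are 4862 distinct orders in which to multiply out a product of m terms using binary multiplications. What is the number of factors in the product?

Parenthesizations of m factors are counted by C_{m−1}. Since C_9 = 4862, the index is 9.
So the index is 9, and the number of factors is 9 + 1 = 10.

10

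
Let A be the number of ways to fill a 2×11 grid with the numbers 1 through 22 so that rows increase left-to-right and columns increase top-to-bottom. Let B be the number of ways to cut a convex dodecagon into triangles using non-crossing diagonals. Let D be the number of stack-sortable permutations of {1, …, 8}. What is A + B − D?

74152

By the hook-length formula (or a Dyck-path bijection), SYT of shape 2×11 number C_11. So A = C_11 = 58786.
A convex 12-gon is triangulated into 10 triangles, and the number of such triangulations is the Catalan number C_{12−2} = C_10. So B = C_10 = 16796.
Stack-sortable permutations are exactly the 231-avoiding ones, counted by C_n; here n = 8. So D = C_8 = 1430.
A + B − D = 58786 + 16796 − 1430 = 74152.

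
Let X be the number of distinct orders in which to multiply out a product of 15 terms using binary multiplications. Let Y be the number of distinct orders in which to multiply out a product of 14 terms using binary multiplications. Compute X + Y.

3417340

Ways to associate a product of 15 factors correspond to binary trees on 15 leaves, so the count is C_14. So X = C_14 = 2674440.
Ways to associate a product of 14 factors correspond to binary trees on 14 leaves, so the count is C_13. So Y = C_13 = 742900.
X + Y = 2674440 + 742900 = 3417340.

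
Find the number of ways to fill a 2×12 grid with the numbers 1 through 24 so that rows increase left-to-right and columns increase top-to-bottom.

208012

Standard Young tableaux of shape 2×n are counted by C_n; here n = 12.
C_12 = C(24,12)/13 = 2704156/13 = 208012.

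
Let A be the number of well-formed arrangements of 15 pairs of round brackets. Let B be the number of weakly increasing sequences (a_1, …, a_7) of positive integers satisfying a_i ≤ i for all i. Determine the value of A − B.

9694416

Balanced strings of n pairs of brackets are counted by C_n; here n = 15. So A = C_15 = 9694845.
Weakly increasing sequences with a_i ≤ i biject with Dyck paths of semilength 7, so there are C_7. So B = C_7 = 429.
A − B = 9694845 − 429 = 9694416.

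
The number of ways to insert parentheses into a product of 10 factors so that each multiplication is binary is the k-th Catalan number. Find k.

9

Parenthesizations of m factors correspond to full binary trees with m leaves, counted by C_{m−1}; m = 10 gives C_9.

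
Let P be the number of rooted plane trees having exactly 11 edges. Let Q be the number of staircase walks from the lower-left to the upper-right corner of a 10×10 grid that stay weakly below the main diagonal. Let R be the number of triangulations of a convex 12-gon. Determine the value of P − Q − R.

Rooted ordered trees with n edges are counted by C_n; here n = 11. So P = C_11 = 58786.
Sub-diagonal monotone paths from (0,0) to (10,10) biject with Dyck paths of semilength 10, giving C_10. So Q = C_10 = 16796.
Triangulations of a convex m-gon are counted by C_{m−2}; with m = 12 this is C_10. So R = C_10 = 16796.
P − Q − R = 58786 − 16796 − 16796 = 25194.

25194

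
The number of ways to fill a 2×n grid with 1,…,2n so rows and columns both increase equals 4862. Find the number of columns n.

9

Standard Young tableaux of shape 2×n are counted by C_n; 4862 = C_9.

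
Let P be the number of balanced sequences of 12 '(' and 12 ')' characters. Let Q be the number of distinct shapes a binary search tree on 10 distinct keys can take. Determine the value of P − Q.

With 12 pairs the number of balanced bracket strings is the Catalan number C_12. So P = C_12 = 208012.
Rooted binary trees with 10 nodes (each child slot possibly empty) number C_10. So Q = C_10 = 16796.
P − Q = 208012 − 16796 = 191216.

191216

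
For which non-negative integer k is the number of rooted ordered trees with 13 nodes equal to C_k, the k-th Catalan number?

12

A rooted plane tree on 13 nodes has 12 edges, and such trees are counted by C_12.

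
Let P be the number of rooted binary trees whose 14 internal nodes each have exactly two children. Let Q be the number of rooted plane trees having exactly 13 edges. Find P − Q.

1931540

Full binary trees with n internal nodes are counted by C_n; here n = 14. So P = C_14 = 2674440.
Rooted ordered trees with n edges are counted by C_n; here n = 13. So Q = C_13 = 742900.
P − Q = 2674440 − 742900 = 1931540.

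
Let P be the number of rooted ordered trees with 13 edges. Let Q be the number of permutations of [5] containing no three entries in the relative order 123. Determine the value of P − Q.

A rooted plane tree with 13 edges has 14 nodes, and the count is C_13. So P = C_13 = 742900.
Permutations of [n] avoiding any single length-3 pattern are counted by C_n; here n = 5. So Q = C_5 = 42.
P − Q = 742900 − 42 = 742858.

742858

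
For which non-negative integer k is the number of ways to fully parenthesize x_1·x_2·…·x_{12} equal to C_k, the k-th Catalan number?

Bracketing 12 factors into binary products is counted by C_{12−1} = C_11.

11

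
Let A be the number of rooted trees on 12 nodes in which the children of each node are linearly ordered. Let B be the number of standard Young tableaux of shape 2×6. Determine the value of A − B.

Rooted ordered (plane) trees on m nodes have m−1 edges and are counted by C_{m−1}; m = 12 gives C_11. So A = C_11 = 58786.
By the hook-length formula (or a Dyck-path bijection), SYT of shape 2×6 number C_6. So B = C_6 = 132.
A − B = 58786 − 132 = 58654.

58654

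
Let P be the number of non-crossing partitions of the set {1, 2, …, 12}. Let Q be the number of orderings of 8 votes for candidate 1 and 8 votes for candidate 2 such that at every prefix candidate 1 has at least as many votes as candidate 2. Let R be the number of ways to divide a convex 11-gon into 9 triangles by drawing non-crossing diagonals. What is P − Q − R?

201720

The non-crossing partitions of [12] form a lattice of size C_12. So P = C_12 = 208012.
Ballot sequences with n votes each where one side never trails are Dyck words, counted by C_n; here n = 8. So Q = C_8 = 1430.
The number of triangulations of an 11-gon is the Catalan number C_9 (index = sides − 2). So R = C_9 = 4862.
P − Q − R = 208012 − 1430 − 4862 = 201720.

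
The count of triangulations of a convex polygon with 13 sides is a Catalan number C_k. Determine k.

A convex 13-gon is triangulated into 11 triangles, and the number of such triangulations is the Catalan number C_{13−2} = C_11.

11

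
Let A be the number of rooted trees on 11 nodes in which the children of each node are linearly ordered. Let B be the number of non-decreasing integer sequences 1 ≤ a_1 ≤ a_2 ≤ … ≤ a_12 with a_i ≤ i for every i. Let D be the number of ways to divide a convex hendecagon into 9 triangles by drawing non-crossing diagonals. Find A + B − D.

Rooted ordered (plane) trees on m nodes have m−1 edges and are counted by C_{m−1}; m = 11 gives C_10. So A = C_10 = 16796.
Such sub-staircase sequences of length n are counted by C_n; here n = 12. So B = C_12 = 208012.
Triangulations of a convex m-gon are counted by C_{m−2}; with m = 11 this is C_9. So D = C_9 = 4862.
A + B − D = 16796 + 208012 − 4862 = 219946.

219946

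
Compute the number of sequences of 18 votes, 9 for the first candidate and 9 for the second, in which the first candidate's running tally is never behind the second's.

4862

Ballot sequences with n votes each where one side never trails are Dyck words, counted by C_n; here n = 9.
C_9 = C(18,9)/10 = 48620/10 = 4862.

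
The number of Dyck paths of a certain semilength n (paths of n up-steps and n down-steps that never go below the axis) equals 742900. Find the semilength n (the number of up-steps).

13

Dyck paths of semilength n are counted by C_n. Since C_13 = 742900, the index is 13.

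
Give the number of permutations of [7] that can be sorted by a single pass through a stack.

Stack-sortable permutations are exactly the 231-avoiding ones, counted by C_n; here n = 7.
C_7 = C(14,7)/8 = 3432/8 = 429.

429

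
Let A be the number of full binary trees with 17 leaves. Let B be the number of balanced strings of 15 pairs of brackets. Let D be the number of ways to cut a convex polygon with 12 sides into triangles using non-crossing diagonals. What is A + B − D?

45035719

Full binary trees with 17 leaves have 17−1 = 16 internal nodes, so there are C_16 of them. So A = C_16 = 35357670.
With 15 pairs the number of balanced bracket strings is the Catalan number C_15. So B = C_15 = 9694845.
A convex 12-gon is triangulated into 10 triangles, and the number of such triangulations is the Catalan number C_{12−2} = C_10. So D = C_10 = 16796.
A + B − D = 35357670 + 9694845 − 16796 = 45035719.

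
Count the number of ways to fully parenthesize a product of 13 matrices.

208012

Bracketing 13 factors into binary products is counted by C_{13−1} = C_12.
C_12 = C(24,12)/13 = 2704156/13 = 208012.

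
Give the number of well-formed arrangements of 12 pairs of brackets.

208012

With 12 pairs the number of balanced bracket strings is the Catalan number C_12.
C_12 = C_11 · 2(2·11+1)/(11+2) = 58786 · 46/13 = 208012.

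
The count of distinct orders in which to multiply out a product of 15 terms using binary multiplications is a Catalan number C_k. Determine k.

Parenthesizations of m factors correspond to full binary trees with m leaves, counted by C_{m−1}; m = 15 gives C_14.

14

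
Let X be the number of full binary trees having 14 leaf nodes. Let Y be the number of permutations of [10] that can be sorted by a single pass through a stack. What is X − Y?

A full binary tree with L leaves has L−1 internal nodes and is counted by C_{L−1}; L = 14 gives C_13. So X = C_13 = 742900.
By Knuth's characterisation, the stack-sortable permutations of length 10 are the 231-avoiders, numbering C_10. So Y = C_10 = 16796.
X − Y = 742900 − 16796 = 726104.

726104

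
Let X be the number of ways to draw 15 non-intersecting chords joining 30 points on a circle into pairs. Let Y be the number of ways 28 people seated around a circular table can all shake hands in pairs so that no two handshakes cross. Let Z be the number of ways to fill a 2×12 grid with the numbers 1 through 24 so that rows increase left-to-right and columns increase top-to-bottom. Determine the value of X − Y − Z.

6812393

Pairing 30 circle points by 15 non-crossing chords gives C_15 matchings. So X = C_15 = 9694845.
With 28 = 2·14 people, non-crossing handshake pairings are non-crossing perfect matchings on a circle, counted by C_14. So Y = C_14 = 2674440.
By the hook-length formula (or a Dyck-path bijection), SYT of shape 2×12 number C_12. So Z = C_12 = 208012.
X − Y − Z = 9694845 − 2674440 − 208012 = 6812393.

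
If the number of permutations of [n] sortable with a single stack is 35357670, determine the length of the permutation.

16

Stack-sortable permutations of [n] are counted by C_n, and C_16 = 35357670.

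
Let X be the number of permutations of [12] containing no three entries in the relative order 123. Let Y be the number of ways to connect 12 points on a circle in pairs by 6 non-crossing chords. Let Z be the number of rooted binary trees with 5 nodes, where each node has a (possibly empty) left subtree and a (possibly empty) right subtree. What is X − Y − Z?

For any fixed pattern of length 3, the pattern-avoiding permutations of [12] number C_12. So X = C_12 = 208012.
Non-crossing perfect matchings of 2n points on a circle are counted by C_n; with 12 points, n = 6. So Y = C_6 = 132.
There are C_n binary search tree shapes on n keys; with n = 5 that is C_5. So Z = C_5 = 42.
X − Y − Z = 208012 − 132 − 42 = 207838.

207838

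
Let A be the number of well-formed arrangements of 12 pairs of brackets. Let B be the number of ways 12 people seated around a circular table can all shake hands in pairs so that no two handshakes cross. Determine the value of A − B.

207880

With 12 pairs the number of balanced bracket strings is the Catalan number C_12. So A = C_12 = 208012.
With 12 = 2·6 people, non-crossing handshake pairings are non-crossing perfect matchings on a circle, counted by C_6. So B = C_6 = 132.
A − B = 208012 − 132 = 207880.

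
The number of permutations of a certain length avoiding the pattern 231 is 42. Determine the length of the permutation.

5

Permutations of [n] avoiding a fixed length-3 pattern are counted by C_n, and C_5 = 42.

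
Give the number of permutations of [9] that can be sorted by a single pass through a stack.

4862

By Knuth's characterisation, the stack-sortable permutations of length 9 are the 231-avoiders, numbering C_9.
C_9 = C(18,9)/10 = 48620/10 = 4862.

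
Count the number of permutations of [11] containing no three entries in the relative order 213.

58786

For any fixed pattern of length 3, the pattern-avoiding permutations of [11] number C_11.
C_11 = C_10 · 2(2·10+1)/(10+2) = 16796 · 42/12 = 58786.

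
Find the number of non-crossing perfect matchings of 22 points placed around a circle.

Pairing 22 circle points by 11 non-crossing chords gives C_11 matchings.
C_11 = C(22,11)/12 = 705432/12 = 58786.

58786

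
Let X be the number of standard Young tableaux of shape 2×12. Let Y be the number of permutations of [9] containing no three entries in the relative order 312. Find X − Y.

By the hook-length formula (or a Dyck-path bijection), SYT of shape 2×12 number C_12. So X = C_12 = 208012.
For any fixed pattern of length 3, the pattern-avoiding permutations of [9] number C_9. So Y = C_9 = 4862.
X − Y = 208012 − 4862 = 203150.

203150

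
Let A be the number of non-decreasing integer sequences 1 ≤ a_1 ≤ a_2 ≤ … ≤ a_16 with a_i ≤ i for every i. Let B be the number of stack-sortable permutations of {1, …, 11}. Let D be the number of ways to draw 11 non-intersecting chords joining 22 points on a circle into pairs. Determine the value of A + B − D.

Such sub-staircase sequences of length n are counted by C_n; here n = 16. So A = C_16 = 35357670.
Stack-sortable permutations are exactly the 231-avoiding ones, counted by C_n; here n = 11. So B = C_11 = 58786.
Pairing 22 circle points by 11 non-crossing chords gives C_11 matchings. So D = C_11 = 58786.
A + B − D = 35357670 + 58786 − 58786 = 35357670.

35357670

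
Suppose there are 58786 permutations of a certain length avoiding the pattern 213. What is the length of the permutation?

11

Permutations of [n] avoiding a fixed length-3 pattern are counted by C_n. The Catalan number equal to 58786 is C_11.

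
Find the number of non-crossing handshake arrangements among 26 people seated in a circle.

742900

Non-crossing handshake pairings of 2n people are counted by C_n; 26 people gives n = 13.
C_13 = C(26,13)/14 = 10400600/14 = 742900.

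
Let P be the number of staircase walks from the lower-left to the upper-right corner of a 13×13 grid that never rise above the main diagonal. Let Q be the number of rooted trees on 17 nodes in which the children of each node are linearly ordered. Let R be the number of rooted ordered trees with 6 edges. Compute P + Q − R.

36100438

Monotone paths in an n×n grid that stay weakly below the diagonal are counted by C_n; here n = 13. So P = C_13 = 742900.
A rooted plane tree on 17 nodes has 16 edges, and such trees are counted by C_16. So Q = C_16 = 35357670.
A rooted plane tree with 6 edges has 7 nodes, and the count is C_6. So R = C_6 = 132.
P + Q − R = 742900 + 35357670 − 132 = 36100438.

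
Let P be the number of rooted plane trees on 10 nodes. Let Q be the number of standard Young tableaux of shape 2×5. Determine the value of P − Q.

4820

Rooted ordered (plane) trees on m nodes have m−1 edges and are counted by C_{m−1}; m = 10 gives C_9. So P = C_9 = 4862.
By the hook-length formula (or a Dyck-path bijection), SYT of shape 2×5 number C_5. So Q = C_5 = 42.
P − Q = 4862 − 42 = 4820.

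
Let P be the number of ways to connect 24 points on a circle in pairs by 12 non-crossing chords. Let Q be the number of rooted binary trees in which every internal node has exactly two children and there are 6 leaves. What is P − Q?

Non-crossing perfect matchings of 2n points on a circle are counted by C_n; with 24 points, n = 12. So P = C_12 = 208012.
Full binary trees with 6 leaves have 6−1 = 5 internal nodes, so there are C_5 of them. So Q = C_5 = 42.
P − Q = 208012 − 42 = 207970.

207970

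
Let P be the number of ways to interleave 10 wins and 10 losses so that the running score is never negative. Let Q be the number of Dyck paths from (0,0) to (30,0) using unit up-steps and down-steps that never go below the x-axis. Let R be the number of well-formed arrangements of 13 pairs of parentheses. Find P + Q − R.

8968741

Reading a vote for the leader as '(' and for the other as ')' turns such a sequence into a balanced string of 10 pairs, so the count is C_10. So P = C_10 = 16796.
Paths of 15 up- and 15 down-steps that never dip below the axis are Dyck paths; their count is C_15. So Q = C_15 = 9694845.
Balanced strings of n pairs of brackets are counted by C_n; here n = 13. So R = C_13 = 742900.
P + Q − R = 16796 + 9694845 − 742900 = 8968741.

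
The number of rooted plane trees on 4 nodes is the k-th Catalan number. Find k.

A rooted plane tree on 4 nodes has 3 edges, and such trees are counted by C_3.

3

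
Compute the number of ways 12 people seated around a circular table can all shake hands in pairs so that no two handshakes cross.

132

Non-crossing handshake pairings of 2n people are counted by C_n; 12 people gives n = 6.
C_6 = C_5 · 2(2·5+1)/(5+2) = 42 · 22/7 = 132.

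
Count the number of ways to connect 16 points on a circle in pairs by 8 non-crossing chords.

Non-crossing perfect matchings of 2n points on a circle are counted by C_n; with 16 points, n = 8.
C_8 = C(16,8)/9 = 12870/9 = 1430.

1430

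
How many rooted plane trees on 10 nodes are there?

Rooted ordered (plane) trees on m nodes have m−1 edges and are counted by C_{m−1}; m = 10 gives C_9.
C_9 = C_8 · 2(2·8+1)/(8+2) = 1430 · 34/10 = 4862.

4862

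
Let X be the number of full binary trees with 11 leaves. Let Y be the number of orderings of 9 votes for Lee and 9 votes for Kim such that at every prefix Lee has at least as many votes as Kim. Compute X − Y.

A full binary tree with L leaves has L−1 internal nodes and is counted by C_{L−1}; L = 11 gives C_10. So X = C_10 = 16796.
Reading a vote for the leader as '(' and for the other as ')' turns such a sequence into a balanced string of 9 pairs, so the count is C_9. So Y = C_9 = 4862.
X − Y = 16796 − 4862 = 11934.

11934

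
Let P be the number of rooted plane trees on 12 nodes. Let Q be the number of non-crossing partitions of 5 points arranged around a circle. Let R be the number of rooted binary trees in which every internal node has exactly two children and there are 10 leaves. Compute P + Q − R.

53966

Rooted ordered (plane) trees on m nodes have m−1 edges and are counted by C_{m−1}; m = 12 gives C_11. So P = C_11 = 58786.
The non-crossing partitions of [5] form a lattice of size C_5. So Q = C_5 = 42.
A full binary tree with L leaves has L−1 internal nodes and is counted by C_{L−1}; L = 10 gives C_9. So R = C_9 = 4862.
P + Q − R = 58786 + 42 − 4862 = 53966.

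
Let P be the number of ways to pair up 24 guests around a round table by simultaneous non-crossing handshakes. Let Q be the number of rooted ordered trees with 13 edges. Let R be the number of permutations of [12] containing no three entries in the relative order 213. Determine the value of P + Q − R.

742900

With 24 = 2·12 people, non-crossing handshake pairings are non-crossing perfect matchings on a circle, counted by C_12. So P = C_12 = 208012.
Rooted ordered trees with n edges are counted by C_n; here n = 13. So Q = C_13 = 742900.
Permutations of [n] avoiding any single length-3 pattern are counted by C_n; here n = 12. So R = C_12 = 208012.
P + Q − R = 208012 + 742900 − 208012 = 742900.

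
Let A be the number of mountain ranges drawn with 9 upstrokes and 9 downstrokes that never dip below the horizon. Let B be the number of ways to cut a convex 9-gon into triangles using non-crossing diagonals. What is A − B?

Paths of 9 up- and 9 down-steps that never dip below the axis are Dyck paths; their count is C_9. So A = C_9 = 4862.
A convex 9-gon is triangulated into 7 triangles, and the number of such triangulations is the Catalan number C_{9−2} = C_7. So B = C_7 = 429.
A − B = 4862 − 429 = 4433.

4433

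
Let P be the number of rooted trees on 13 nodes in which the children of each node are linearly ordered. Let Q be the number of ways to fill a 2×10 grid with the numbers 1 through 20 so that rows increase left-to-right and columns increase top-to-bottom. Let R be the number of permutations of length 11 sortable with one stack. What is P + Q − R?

Rooted ordered (plane) trees on m nodes have m−1 edges and are counted by C_{m−1}; m = 13 gives C_12. So P = C_12 = 208012.
Standard Young tableaux of shape 2×n are counted by C_n; here n = 10. So Q = C_10 = 16796.
By Knuth's characterisation, the stack-sortable permutations of length 11 are the 231-avoiders, numbering C_11. So R = C_11 = 58786.
P + Q − R = 208012 + 16796 − 58786 = 166022.

166022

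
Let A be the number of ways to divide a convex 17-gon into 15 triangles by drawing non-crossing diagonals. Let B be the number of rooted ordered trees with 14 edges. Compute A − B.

A convex 17-gon is triangulated into 15 triangles, and the number of such triangulations is the Catalan number C_{17−2} = C_15. So A = C_15 = 9694845.
Rooted ordered trees with n edges are counted by C_n; here n = 14. So B = C_14 = 2674440.
A − B = 9694845 − 2674440 = 7020405.

7020405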